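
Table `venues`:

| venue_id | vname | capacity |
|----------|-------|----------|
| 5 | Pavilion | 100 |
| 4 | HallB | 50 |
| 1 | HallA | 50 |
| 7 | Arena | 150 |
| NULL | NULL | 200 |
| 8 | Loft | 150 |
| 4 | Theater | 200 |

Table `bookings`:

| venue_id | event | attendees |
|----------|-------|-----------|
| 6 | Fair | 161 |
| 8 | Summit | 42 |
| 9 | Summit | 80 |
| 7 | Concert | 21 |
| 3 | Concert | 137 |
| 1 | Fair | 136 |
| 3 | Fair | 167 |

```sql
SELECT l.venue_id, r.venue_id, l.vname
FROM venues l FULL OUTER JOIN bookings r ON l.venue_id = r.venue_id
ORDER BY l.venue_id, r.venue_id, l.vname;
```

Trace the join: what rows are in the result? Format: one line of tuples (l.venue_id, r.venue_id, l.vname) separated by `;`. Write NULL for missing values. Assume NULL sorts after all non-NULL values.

(1, 1, HallA); (4, NULL, HallB); (4, NULL, Theater); (5, NULL, Pavilion); (7, 7, Arena); (8, 8, Loft); (NULL, 3, NULL); (NULL, 3, NULL); (NULL, 6, NULL); (NULL, 9, NULL); (NULL, NULL, NULL)

FULL OUTER JOIN keeps every row from both sides; unmatched rows get NULL for the other side's columns.
Matching on l.venue_id = r.venue_id. A NULL in a compared column never satisfies the condition.
Matched pairs: 3; unmatched l rows kept: 4; unmatched r rows kept: 4.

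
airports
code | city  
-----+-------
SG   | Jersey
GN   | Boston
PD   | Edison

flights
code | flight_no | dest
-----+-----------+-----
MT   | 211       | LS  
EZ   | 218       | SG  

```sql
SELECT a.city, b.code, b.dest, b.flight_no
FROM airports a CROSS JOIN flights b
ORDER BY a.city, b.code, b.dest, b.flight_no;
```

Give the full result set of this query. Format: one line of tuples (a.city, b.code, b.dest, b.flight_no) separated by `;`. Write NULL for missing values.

CROSS JOIN pairs every row of `airports` with every row of `flights`: 3 × 2 = 6 rows.

(Boston, EZ, SG, 218); (Boston, MT, LS, 211); (Edison, EZ, SG, 218); (Edison, MT, LS, 211); (Jersey, EZ, SG, 218); (Jersey, MT, LS, 211)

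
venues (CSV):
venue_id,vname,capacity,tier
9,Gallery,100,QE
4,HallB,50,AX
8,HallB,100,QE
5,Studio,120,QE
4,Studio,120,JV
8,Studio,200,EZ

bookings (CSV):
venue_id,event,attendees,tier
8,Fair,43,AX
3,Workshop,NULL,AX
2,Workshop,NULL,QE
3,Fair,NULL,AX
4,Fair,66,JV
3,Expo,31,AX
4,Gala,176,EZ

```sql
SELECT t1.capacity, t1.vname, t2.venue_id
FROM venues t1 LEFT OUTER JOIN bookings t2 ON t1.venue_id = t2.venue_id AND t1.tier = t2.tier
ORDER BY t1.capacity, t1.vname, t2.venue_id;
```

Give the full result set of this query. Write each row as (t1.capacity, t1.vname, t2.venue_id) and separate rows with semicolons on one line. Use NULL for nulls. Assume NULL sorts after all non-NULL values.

LEFT JOIN keeps every row from `venues`; unmatched rows get NULL for `bookings`'s columns.
Matching on t1.venue_id = t2.venue_id AND t1.tier = t2.tier.
Matched pairs: 1; unmatched t1 rows kept: 5.

(50, HallB, NULL); (100, Gallery, NULL); (100, HallB, NULL); (120, Studio, 4); (120, Studio, NULL); (200, Studio, NULL)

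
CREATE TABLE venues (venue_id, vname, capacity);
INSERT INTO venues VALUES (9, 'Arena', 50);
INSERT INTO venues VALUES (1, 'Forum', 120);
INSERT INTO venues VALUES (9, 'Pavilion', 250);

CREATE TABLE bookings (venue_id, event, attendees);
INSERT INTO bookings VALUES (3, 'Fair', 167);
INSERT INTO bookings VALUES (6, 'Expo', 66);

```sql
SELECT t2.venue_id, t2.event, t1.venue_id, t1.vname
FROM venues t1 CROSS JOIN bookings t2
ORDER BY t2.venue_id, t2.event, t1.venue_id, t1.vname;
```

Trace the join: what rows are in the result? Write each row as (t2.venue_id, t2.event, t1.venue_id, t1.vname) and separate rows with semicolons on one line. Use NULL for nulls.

CROSS JOIN pairs every row of `venues` with every row of `bookings`: 3 × 2 = 6 rows.
After projecting and ordering:
t2.venue_id | t2.event | t1.venue_id | t1.vname
3 | Fair | 1 | Forum
3 | Fair | 9 | Arena
3 | Fair | 9 | Pavilion
6 | Expo | 1 | Forum
6 | Expo | 9 | Arena
6 | Expo | 9 | Pavilion

(3, Fair, 1, Forum); (3, Fair, 9, Arena); (3, Fair, 9, Pavilion); (6, Expo, 1, Forum); (6, Expo, 9, Arena); (6, Expo, 9, Pavilion)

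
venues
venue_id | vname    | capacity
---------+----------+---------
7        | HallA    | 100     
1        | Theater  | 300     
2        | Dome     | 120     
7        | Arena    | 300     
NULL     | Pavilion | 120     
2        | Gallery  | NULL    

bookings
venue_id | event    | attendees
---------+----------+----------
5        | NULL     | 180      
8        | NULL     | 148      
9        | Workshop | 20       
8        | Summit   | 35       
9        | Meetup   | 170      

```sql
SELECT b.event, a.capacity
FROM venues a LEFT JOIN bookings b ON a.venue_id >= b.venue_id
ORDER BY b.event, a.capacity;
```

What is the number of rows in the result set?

6

LEFT JOIN keeps every row from `venues`; unmatched rows get NULL for `bookings`'s columns.
Matching on a.venue_id >= b.venue_id. A NULL in a compared column never satisfies the condition.
Matched pairs: 2; unmatched a rows kept: 4.
Total: 2 matched + 4 padded = 6 rows.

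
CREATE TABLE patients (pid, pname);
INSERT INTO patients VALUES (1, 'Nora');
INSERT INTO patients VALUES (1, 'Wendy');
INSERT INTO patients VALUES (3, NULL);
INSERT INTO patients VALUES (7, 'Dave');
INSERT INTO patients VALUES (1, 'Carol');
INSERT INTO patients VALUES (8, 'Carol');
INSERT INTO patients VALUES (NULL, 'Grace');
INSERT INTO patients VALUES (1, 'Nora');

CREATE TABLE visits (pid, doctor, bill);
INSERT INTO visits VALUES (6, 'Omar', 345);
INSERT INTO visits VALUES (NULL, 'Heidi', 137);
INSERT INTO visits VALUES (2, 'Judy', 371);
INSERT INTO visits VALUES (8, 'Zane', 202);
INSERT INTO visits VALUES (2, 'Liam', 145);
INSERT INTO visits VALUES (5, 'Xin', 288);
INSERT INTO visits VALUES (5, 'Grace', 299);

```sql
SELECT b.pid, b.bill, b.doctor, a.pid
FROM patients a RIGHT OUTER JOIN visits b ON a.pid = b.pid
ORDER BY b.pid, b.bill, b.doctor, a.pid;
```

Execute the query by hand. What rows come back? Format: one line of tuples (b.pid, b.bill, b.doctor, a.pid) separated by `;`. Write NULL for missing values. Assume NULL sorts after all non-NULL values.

(2, 145, Liam, NULL); (2, 371, Judy, NULL); (5, 288, Xin, NULL); (5, 299, Grace, NULL); (6, 345, Omar, NULL); (8, 202, Zane, 8); (NULL, 137, Heidi, NULL)

RIGHT JOIN keeps every row from `visits`; unmatched rows get NULL for `patients`'s columns.
Matching on a.pid = b.pid. A NULL in a compared column never satisfies the condition.
- a[0] pid=1 → no match.
- a[1] pid=1 → no match.
- a[2] pid=3 → no match.
- a[3] pid=7 → no match.
- a[4] pid=1 → no match.
- a[5] pid=8 → 1 match(es) in b → 1 row(s).
- a[6] pid=NULL → no match.
- a[7] pid=1 → no match.
- 6 row(s) from b found no a partner → padded with NULL.
After projecting and ordering:
b.pid | b.bill | b.doctor | a.pid
2 | 145 | Liam | NULL
2 | 371 | Judy | NULL
5 | 288 | Xin | NULL
5 | 299 | Grace | NULL
6 | 345 | Omar | NULL
8 | 202 | Zane | 8
NULL | 137 | Heidi | NULL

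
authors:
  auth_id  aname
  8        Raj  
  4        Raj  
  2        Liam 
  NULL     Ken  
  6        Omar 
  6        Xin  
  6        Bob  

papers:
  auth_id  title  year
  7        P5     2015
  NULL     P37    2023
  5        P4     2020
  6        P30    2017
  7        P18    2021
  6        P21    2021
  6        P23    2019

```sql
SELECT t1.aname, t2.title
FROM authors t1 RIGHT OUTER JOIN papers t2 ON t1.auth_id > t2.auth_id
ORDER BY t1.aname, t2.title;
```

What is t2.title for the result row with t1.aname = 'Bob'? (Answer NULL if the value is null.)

P4

RIGHT JOIN keeps every row from `papers`; unmatched rows get NULL for `authors`'s columns.
Matching on t1.auth_id > t2.auth_id. A NULL in a compared column never satisfies the condition.
- t1 row (auth_id=8): matches 6 t2 row(s) → 6 output row(s).
- t1 row (auth_id=4): no match.
- t1 row (auth_id=2): no match.
- t1 row (auth_id=NULL): no match.
- t1 row (auth_id=6): matches 1 t2 row(s) → 1 output row(s).
- t1 row (auth_id=6): matches 1 t2 row(s) → 1 output row(s).
- t1 row (auth_id=6): matches 1 t2 row(s) → 1 output row(s).
- plus 1 unmatched t2 row(s), each kept with NULL t1 columns.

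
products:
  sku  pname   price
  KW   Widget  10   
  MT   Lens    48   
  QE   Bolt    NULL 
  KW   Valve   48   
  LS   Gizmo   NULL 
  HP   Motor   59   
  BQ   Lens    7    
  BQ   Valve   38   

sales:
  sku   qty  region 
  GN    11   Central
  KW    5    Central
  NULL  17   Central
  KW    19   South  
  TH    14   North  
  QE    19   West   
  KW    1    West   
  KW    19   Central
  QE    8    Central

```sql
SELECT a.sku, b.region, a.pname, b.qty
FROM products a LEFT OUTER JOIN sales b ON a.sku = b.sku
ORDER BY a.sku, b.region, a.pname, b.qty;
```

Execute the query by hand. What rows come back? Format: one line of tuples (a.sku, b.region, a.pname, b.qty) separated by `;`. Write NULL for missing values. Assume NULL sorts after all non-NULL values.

(BQ, NULL, Lens, NULL); (BQ, NULL, Valve, NULL); (HP, NULL, Motor, NULL); (KW, Central, Valve, 5); (KW, Central, Valve, 19); (KW, Central, Widget, 5); (KW, Central, Widget, 19); (KW, South, Valve, 19); (KW, South, Widget, 19); (KW, West, Valve, 1); (KW, West, Widget, 1); (LS, NULL, Gizmo, NULL); (MT, NULL, Lens, NULL); (QE, Central, Bolt, 8); (QE, West, Bolt, 19)

LEFT JOIN keeps every row from `products`; unmatched rows get NULL for `sales`'s columns.
Matching on a.sku = b.sku. A NULL in a compared column never satisfies the condition.
- a[0] sku=KW → 4 match(es) in b → 4 row(s).
- a[1] sku=MT → no match; kept with NULLs on the b side.
- a[2] sku=QE → 2 match(es) in b → 2 row(s).
- a[3] sku=KW → 4 match(es) in b → 4 row(s).
- a[4] sku=LS → no match; kept with NULLs on the b side.
- a[5] sku=HP → no match; kept with NULLs on the b side.
- a[6] sku=BQ → no match; kept with NULLs on the b side.
- a[7] sku=BQ → no match; kept with NULLs on the b side.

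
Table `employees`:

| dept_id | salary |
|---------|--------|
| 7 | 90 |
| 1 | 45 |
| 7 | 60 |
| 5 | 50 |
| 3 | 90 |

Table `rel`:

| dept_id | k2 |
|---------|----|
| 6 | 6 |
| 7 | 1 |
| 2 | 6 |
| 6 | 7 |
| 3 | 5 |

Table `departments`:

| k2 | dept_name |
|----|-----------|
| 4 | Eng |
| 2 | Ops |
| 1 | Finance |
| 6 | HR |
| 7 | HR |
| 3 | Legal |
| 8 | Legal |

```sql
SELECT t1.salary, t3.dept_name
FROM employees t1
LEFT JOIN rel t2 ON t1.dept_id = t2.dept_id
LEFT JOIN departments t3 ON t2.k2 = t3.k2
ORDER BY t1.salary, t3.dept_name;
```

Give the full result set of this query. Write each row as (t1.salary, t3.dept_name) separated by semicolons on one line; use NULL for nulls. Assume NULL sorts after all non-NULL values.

Step 1 — t1 LEFT JOIN t2 on dept_id → 5 row(s).
Then LEFT JOIN `departments t3` on k2: each of those 5 rows is kept; rows whose t2.k2 has no match in t3 get NULL for t3's columns.

(45, NULL); (50, NULL); (60, Finance); (90, Finance); (90, NULL)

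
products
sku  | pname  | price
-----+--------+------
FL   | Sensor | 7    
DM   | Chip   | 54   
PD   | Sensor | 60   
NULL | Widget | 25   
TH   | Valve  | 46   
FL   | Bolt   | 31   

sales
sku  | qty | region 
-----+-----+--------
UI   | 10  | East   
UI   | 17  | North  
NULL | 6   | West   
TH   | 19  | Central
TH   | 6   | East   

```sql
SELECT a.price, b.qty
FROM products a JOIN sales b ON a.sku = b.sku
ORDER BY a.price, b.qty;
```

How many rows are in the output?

2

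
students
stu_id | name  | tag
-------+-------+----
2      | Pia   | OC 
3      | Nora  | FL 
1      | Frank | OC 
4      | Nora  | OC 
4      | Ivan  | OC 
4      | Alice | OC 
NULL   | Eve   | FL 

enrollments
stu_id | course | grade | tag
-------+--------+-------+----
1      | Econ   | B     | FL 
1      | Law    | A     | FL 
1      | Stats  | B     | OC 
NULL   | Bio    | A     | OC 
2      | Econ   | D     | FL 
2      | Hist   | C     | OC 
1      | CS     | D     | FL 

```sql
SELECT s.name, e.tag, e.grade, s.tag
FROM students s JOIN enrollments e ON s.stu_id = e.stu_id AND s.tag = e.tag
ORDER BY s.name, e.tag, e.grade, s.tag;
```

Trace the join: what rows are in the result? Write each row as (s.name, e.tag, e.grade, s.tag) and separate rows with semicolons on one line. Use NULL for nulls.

INNER JOIN keeps only pairs where the ON condition holds.
Matching on s.stu_id = e.stu_id AND s.tag = e.tag. A NULL in a compared column never satisfies the condition.
- s row (stu_id=2, tag=OC): matches 1 e row(s) → 1 output row(s).
- s row (stu_id=3, tag=FL): no match → dropped.
- s row (stu_id=1, tag=OC): matches 1 e row(s) → 1 output row(s).
- s row (stu_id=4, tag=OC): no match → dropped.
- s row (stu_id=4, tag=OC): no match → dropped.
- s row (stu_id=4, tag=OC): no match → dropped.
- s row (stu_id=NULL, tag=FL): no match → dropped.
After projecting and ordering:
s.name | e.tag | e.grade | s.tag
Frank | OC | B | OC
Pia | OC | C | OC

(Frank, OC, B, OC); (Pia, OC, C, OC)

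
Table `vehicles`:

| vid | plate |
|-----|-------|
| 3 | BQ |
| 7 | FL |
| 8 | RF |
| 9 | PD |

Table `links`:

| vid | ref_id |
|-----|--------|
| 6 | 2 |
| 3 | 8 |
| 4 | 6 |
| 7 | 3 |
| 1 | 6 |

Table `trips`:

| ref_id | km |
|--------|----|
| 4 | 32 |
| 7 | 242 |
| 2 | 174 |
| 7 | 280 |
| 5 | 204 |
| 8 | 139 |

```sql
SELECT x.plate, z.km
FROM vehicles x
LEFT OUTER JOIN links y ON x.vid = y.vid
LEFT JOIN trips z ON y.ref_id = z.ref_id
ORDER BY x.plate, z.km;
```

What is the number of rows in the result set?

Joins associate left-to-right: vehicles LEFT JOIN links on vid gives 4 intermediate row(s).
Then LEFT JOIN `trips z` on ref_id: each of those 4 rows is kept; rows whose y.ref_id has no match in z get NULL for z's columns.
Result: 4 row(s).

4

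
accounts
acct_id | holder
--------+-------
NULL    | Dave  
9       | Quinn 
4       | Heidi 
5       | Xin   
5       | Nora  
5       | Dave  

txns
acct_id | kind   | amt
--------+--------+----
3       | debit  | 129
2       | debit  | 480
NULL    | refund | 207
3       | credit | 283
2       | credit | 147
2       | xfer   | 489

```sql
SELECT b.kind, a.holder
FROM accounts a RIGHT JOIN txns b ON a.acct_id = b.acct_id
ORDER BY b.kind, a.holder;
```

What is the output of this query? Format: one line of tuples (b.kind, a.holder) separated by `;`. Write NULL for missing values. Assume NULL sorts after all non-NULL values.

RIGHT JOIN keeps every row from `txns`; unmatched rows get NULL for `accounts`'s columns.
Matching on a.acct_id = b.acct_id. A NULL in a compared column never satisfies the condition.
Matched pairs: 0; unmatched b rows kept: 6.

(credit, NULL); (credit, NULL); (debit, NULL); (debit, NULL); (refund, NULL); (xfer, NULL)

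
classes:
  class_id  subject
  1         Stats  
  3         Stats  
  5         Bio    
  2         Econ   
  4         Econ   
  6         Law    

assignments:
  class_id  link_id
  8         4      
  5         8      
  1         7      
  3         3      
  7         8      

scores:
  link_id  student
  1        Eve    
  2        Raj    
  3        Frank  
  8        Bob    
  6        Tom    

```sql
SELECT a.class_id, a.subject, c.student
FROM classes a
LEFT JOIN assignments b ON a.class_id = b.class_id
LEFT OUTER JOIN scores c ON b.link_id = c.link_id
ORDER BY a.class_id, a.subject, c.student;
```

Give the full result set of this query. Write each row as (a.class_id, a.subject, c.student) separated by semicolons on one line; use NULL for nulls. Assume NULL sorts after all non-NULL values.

Joins associate left-to-right: classes LEFT JOIN assignments on class_id gives 6 intermediate row(s).
Then LEFT JOIN `scores c` on link_id: each of those 6 rows is kept; rows whose b.link_id has no match in c get NULL for c's columns.

(1, Stats, NULL); (2, Econ, NULL); (3, Stats, Frank); (4, Econ, NULL); (5, Bio, Bob); (6, Law, NULL)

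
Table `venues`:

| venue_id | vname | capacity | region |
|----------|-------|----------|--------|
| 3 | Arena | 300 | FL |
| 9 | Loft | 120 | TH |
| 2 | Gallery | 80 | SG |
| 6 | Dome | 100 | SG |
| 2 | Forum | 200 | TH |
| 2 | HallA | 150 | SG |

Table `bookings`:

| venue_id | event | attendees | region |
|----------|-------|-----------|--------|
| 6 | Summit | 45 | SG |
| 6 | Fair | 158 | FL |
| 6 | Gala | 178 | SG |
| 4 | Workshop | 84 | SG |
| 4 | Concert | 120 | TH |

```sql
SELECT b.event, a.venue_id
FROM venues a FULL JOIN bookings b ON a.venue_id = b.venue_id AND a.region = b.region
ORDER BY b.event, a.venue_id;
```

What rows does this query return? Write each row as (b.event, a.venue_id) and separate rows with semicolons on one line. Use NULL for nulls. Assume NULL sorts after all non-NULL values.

(Concert, NULL); (Fair, NULL); (Gala, 6); (Summit, 6); (Workshop, NULL); (NULL, 2); (NULL, 2); (NULL, 2); (NULL, 3); (NULL, 9)

FULL OUTER JOIN keeps every row from both sides; unmatched rows get NULL for the other side's columns.
Matching on a.venue_id = b.venue_id AND a.region = b.region.
- venue_id=3, region=FL: no b row matches, row kept with b columns NULL.
- venue_id=9, region=TH: no b row matches, row kept with b columns NULL.
- venue_id=2, region=SG: no b row matches, row kept with b columns NULL.
- venue_id=6, region=SG: 2 matching b row(s), so 2 row(s) emitted.
- venue_id=2, region=TH: no b row matches, row kept with b columns NULL.
- venue_id=2, region=SG: no b row matches, row kept with b columns NULL.
- plus 3 unmatched b row(s), each kept with NULL a columns.
After projecting and ordering:
b.event | a.venue_id
Concert | NULL
Fair | NULL
Gala | 6
Summit | 6
Workshop | NULL
NULL | 2
NULL | 2
NULL | 2
NULL | 3
NULL | 9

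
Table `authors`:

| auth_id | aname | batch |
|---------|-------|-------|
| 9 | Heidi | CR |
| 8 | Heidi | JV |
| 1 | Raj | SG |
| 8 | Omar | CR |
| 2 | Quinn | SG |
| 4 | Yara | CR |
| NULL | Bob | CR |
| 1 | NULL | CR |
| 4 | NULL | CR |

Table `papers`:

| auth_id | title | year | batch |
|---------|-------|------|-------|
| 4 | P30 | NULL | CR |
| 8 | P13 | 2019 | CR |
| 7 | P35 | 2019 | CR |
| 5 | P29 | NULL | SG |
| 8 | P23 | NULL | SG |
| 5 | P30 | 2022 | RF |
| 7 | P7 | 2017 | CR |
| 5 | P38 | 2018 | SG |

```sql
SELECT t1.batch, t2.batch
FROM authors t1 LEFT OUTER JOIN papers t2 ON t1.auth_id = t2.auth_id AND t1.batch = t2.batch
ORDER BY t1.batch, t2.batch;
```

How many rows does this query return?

9

LEFT JOIN keeps every row from `authors`; unmatched rows get NULL for `papers`'s columns.
Matching on t1.auth_id = t2.auth_id AND t1.batch = t2.batch. A NULL in a compared column never satisfies the condition.
- t1[0] auth_id=9, batch=CR → no match; kept with NULLs on the t2 side.
- t1[1] auth_id=8, batch=JV → no match; kept with NULLs on the t2 side.
- t1[2] auth_id=1, batch=SG → no match; kept with NULLs on the t2 side.
- t1[3] auth_id=8, batch=CR → 1 match(es) in t2 → 1 row(s).
- t1[4] auth_id=2, batch=SG → no match; kept with NULLs on the t2 side.
- t1[5] auth_id=4, batch=CR → 1 match(es) in t2 → 1 row(s).
- t1[6] auth_id=NULL, batch=CR → no match; kept with NULLs on the t2 side.
- t1[7] auth_id=1, batch=CR → no match; kept with NULLs on the t2 side.
- t1[8] auth_id=4, batch=CR → 1 match(es) in t2 → 1 row(s).
Total: 3 matched + 6 padded = 9 rows.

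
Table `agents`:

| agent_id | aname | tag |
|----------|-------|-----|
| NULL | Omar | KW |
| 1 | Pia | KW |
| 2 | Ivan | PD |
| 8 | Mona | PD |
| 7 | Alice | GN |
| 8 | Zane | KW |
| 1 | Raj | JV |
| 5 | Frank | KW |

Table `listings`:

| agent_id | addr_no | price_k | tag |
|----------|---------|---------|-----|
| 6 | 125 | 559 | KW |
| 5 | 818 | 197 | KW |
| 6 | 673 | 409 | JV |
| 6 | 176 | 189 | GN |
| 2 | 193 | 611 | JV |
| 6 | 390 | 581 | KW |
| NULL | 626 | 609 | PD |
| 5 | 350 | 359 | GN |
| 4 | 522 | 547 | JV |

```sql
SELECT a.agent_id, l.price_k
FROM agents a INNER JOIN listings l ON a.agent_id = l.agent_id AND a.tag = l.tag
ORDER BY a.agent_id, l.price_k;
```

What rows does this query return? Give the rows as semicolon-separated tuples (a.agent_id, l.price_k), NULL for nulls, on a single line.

(5, 197)

INNER JOIN keeps only pairs where the ON condition holds.
Matching on a.agent_id = l.agent_id AND a.tag = l.tag. A NULL in a compared column never satisfies the condition.
Matched pairs: 1.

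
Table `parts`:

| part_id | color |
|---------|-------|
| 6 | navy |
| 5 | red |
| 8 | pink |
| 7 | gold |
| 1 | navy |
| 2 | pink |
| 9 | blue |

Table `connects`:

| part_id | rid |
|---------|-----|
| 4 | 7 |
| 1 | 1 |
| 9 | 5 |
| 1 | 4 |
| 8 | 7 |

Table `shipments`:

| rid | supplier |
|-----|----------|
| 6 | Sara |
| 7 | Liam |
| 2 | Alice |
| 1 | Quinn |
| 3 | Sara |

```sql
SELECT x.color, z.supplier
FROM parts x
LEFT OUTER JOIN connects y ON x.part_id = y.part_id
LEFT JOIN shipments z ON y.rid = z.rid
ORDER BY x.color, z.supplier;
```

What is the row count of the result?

8

Evaluate left to right. First `parts x LEFT JOIN connects y` on part_id: 8 row(s).
Then LEFT JOIN `shipments z` on rid: each of those 8 rows is kept; rows whose y.rid has no match in z get NULL for z's columns.
Result: 8 row(s).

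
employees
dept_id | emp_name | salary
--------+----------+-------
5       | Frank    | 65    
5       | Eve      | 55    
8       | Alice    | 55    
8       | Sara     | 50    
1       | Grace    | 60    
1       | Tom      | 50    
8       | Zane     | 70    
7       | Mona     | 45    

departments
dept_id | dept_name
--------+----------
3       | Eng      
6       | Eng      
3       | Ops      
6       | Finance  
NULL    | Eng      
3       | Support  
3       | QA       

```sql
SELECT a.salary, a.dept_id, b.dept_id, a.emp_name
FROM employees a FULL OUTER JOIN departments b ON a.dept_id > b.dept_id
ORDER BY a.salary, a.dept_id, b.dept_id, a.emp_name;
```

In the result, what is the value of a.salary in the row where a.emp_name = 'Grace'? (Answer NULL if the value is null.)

60

FULL OUTER JOIN keeps every row from both sides; unmatched rows get NULL for the other side's columns.
Matching on a.dept_id > b.dept_id. A NULL in a compared column never satisfies the condition.
- a (dept_id=5) pairs with 4 row(s) of b.
- a (dept_id=5) pairs with 4 row(s) of b.
- a (dept_id=8) pairs with 6 row(s) of b.
- a (dept_id=8) pairs with 6 row(s) of b.
- a (dept_id=1) has no partner → padded with NULL.
- a (dept_id=1) has no partner → padded with NULL.
- a (dept_id=8) pairs with 6 row(s) of b.
- a (dept_id=7) pairs with 6 row(s) of b.
- 1 b row(s) had no a match → kept, a columns NULL.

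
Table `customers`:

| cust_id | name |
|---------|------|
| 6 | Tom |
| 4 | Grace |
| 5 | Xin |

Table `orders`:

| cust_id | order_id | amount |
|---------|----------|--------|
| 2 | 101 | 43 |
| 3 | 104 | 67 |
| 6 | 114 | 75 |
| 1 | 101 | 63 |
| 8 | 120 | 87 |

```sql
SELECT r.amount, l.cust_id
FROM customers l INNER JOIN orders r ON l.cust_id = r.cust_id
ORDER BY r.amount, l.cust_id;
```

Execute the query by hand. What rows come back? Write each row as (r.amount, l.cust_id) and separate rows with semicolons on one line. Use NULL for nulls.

INNER JOIN keeps only pairs where the ON condition holds.
Matching on l.cust_id = r.cust_id.
- cust_id=6: 1 matching r row(s), so 1 row(s) emitted.
- cust_id=4: no matching r row, dropped.
- cust_id=5: no matching r row, dropped.
After projecting and ordering:
r.amount | l.cust_id
75 | 6

(75, 6)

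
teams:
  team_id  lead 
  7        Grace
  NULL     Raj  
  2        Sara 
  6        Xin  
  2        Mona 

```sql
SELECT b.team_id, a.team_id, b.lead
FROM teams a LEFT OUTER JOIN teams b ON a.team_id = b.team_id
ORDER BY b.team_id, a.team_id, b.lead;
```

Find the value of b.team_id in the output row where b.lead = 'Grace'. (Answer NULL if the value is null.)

7

LEFT JOIN keeps every row from `teams a`; unmatched rows get NULL for `teams b`'s columns.
Matching on a.team_id = b.team_id. A NULL in a compared column never satisfies the condition.
Matched pairs: 6; unmatched a rows kept: 1.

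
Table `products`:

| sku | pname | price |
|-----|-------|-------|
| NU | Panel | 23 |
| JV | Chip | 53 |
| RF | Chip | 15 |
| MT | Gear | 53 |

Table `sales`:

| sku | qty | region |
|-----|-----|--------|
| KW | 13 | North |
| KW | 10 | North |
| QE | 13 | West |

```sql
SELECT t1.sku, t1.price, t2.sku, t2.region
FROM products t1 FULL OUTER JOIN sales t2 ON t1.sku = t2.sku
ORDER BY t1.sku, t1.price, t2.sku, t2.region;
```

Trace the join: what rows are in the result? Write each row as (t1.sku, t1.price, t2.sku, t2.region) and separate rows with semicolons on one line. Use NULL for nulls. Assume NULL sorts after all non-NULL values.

(JV, 53, NULL, NULL); (MT, 53, NULL, NULL); (NU, 23, NULL, NULL); (RF, 15, NULL, NULL); (NULL, NULL, KW, North); (NULL, NULL, KW, North); (NULL, NULL, QE, West)

FULL OUTER JOIN keeps every row from both sides; unmatched rows get NULL for the other side's columns.
Matching on t1.sku = t2.sku.
- sku=NU: no t2 row matches, row kept with t2 columns NULL.
- sku=JV: no t2 row matches, row kept with t2 columns NULL.
- sku=RF: no t2 row matches, row kept with t2 columns NULL.
- sku=MT: no t2 row matches, row kept with t2 columns NULL.
- 3 row(s) from t2 found no t1 partner → padded with NULL.
After projecting and ordering:
t1.sku | t1.price | t2.sku | t2.region
JV | 53 | NULL | NULL
MT | 53 | NULL | NULL
NU | 23 | NULL | NULL
RF | 15 | NULL | NULL
NULL | NULL | KW | North
NULL | NULL | KW | North
NULL | NULL | QE | West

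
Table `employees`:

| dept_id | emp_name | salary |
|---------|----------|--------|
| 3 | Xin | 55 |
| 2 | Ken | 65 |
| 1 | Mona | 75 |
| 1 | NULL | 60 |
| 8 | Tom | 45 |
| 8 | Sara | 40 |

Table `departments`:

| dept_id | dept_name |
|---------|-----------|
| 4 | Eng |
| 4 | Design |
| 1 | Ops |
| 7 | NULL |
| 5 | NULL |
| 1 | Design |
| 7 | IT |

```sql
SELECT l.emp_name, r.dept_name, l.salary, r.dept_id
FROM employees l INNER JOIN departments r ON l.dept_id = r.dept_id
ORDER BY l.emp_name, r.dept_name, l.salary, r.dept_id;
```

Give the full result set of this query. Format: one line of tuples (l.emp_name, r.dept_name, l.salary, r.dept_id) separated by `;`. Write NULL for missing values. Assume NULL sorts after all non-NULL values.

(Mona, Design, 75, 1); (Mona, Ops, 75, 1); (NULL, Design, 60, 1); (NULL, Ops, 60, 1)

INNER JOIN keeps only pairs where the ON condition holds.
Matching on l.dept_id = r.dept_id.
- l row (dept_id=3): no match → dropped.
- l row (dept_id=2): no match → dropped.
- l row (dept_id=1): matches 2 r row(s) → 2 output row(s).
- l row (dept_id=1): matches 2 r row(s) → 2 output row(s).
- l row (dept_id=8): no match → dropped.
- l row (dept_id=8): no match → dropped.
After projecting and ordering:
l.emp_name | r.dept_name | l.salary | r.dept_id
Mona | Design | 75 | 1
Mona | Ops | 75 | 1
NULL | Design | 60 | 1
NULL | Ops | 60 | 1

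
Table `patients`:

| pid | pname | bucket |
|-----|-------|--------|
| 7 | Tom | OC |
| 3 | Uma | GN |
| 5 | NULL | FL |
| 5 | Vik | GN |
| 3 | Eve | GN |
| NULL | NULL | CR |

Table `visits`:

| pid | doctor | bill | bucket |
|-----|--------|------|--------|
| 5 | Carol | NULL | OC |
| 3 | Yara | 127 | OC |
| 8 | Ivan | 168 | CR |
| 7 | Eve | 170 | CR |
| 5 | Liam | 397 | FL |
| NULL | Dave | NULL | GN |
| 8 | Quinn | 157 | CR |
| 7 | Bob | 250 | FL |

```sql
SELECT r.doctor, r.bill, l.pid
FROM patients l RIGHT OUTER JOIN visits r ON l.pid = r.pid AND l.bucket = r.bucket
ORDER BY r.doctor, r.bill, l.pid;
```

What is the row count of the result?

8

RIGHT JOIN keeps every row from `visits`; unmatched rows get NULL for `patients`'s columns.
Matching on l.pid = r.pid AND l.bucket = r.bucket. A NULL in a compared column never satisfies the condition.
- pid=7, bucket=OC: no matching r row.
- pid=3, bucket=GN: no matching r row.
- pid=5, bucket=FL: 1 matching r row(s), so 1 row(s) emitted.
- pid=5, bucket=GN: no matching r row.
- pid=3, bucket=GN: no matching r row.
- pid=NULL, bucket=CR: no matching r row.
- 7 row(s) from r found no l partner → padded with NULL.
Total: 1 matched + 7 padded = 8 rows.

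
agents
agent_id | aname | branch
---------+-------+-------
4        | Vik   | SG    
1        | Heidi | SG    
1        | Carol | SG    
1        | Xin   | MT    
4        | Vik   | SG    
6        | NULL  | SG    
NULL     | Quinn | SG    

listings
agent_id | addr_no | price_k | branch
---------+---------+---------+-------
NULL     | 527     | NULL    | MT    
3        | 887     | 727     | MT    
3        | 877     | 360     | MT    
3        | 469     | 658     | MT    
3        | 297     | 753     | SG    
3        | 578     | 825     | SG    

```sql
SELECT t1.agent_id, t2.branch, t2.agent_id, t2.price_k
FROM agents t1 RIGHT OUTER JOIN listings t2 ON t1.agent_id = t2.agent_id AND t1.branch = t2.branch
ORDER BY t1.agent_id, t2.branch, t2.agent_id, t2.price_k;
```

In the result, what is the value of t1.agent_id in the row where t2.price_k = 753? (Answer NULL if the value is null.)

NULL

RIGHT JOIN keeps every row from `listings`; unmatched rows get NULL for `agents`'s columns.
Matching on t1.agent_id = t2.agent_id AND t1.branch = t2.branch. A NULL in a compared column never satisfies the condition.
- t1 (agent_id=4, branch=SG) has no partner in t2.
- t1 (agent_id=1, branch=SG) has no partner in t2.
- t1 (agent_id=1, branch=SG) has no partner in t2.
- t1 (agent_id=1, branch=MT) has no partner in t2.
- t1 (agent_id=4, branch=SG) has no partner in t2.
- t1 (agent_id=6, branch=SG) has no partner in t2.
- t1 (agent_id=NULL, branch=SG) has no partner in t2.
- plus 6 unmatched t2 row(s), each kept with NULL t1 columns.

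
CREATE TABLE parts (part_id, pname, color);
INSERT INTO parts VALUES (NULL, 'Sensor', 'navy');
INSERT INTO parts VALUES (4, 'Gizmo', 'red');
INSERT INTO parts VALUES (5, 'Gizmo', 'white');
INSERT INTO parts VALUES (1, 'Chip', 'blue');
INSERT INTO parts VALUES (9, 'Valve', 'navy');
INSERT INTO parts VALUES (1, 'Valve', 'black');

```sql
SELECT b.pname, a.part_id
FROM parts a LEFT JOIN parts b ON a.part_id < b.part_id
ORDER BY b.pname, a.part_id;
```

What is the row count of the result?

LEFT JOIN keeps every row from `parts a`; unmatched rows get NULL for `parts b`'s columns.
Matching on a.part_id < b.part_id. A NULL in a compared column never satisfies the condition.
Matched pairs: 9; unmatched a rows kept: 2.
Total: 9 matched + 2 padded = 11 rows.

11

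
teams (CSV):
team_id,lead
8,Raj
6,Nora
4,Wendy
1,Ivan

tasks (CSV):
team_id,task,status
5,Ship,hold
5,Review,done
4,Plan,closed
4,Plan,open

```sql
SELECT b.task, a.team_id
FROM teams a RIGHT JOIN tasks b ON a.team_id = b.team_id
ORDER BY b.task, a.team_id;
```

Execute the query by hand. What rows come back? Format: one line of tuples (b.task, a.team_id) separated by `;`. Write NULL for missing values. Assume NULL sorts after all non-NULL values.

RIGHT JOIN keeps every row from `tasks`; unmatched rows get NULL for `teams`'s columns.
Matching on a.team_id = b.team_id.
- a (team_id=8) has no partner in b.
- a (team_id=6) has no partner in b.
- a (team_id=4) pairs with 2 row(s) of b.
- a (team_id=1) has no partner in b.
- plus 2 unmatched b row(s), each kept with NULL a columns.
After projecting and ordering:
b.task | a.team_id
Plan | 4
Plan | 4
Review | NULL
Ship | NULL

(Plan, 4); (Plan, 4); (Review, NULL); (Ship, NULL)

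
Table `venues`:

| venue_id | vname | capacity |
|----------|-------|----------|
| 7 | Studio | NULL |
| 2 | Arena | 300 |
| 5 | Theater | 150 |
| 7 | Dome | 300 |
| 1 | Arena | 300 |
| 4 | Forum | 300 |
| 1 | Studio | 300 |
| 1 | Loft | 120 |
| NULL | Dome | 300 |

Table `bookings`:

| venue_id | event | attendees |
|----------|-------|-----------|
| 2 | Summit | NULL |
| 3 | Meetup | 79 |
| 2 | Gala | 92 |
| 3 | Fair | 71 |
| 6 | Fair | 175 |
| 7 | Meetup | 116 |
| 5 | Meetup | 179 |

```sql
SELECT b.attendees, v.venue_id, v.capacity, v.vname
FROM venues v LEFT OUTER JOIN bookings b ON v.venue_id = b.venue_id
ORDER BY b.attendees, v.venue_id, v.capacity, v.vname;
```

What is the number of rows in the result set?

10

LEFT JOIN keeps every row from `venues`; unmatched rows get NULL for `bookings`'s columns.
Matching on v.venue_id = b.venue_id. A NULL in a compared column never satisfies the condition.
- v[0] venue_id=7 → 1 match(es) in b → 1 row(s).
- v[1] venue_id=2 → 2 match(es) in b → 2 row(s).
- v[2] venue_id=5 → 1 match(es) in b → 1 row(s).
- v[3] venue_id=7 → 1 match(es) in b → 1 row(s).
- v[4] venue_id=1 → no match; kept with NULLs on the b side.
- v[5] venue_id=4 → no match; kept with NULLs on the b side.
- v[6] venue_id=1 → no match; kept with NULLs on the b side.
- v[7] venue_id=1 → no match; kept with NULLs on the b side.
- v[8] venue_id=NULL → no match; kept with NULLs on the b side.
Total: 5 matched + 5 padded = 10 rows.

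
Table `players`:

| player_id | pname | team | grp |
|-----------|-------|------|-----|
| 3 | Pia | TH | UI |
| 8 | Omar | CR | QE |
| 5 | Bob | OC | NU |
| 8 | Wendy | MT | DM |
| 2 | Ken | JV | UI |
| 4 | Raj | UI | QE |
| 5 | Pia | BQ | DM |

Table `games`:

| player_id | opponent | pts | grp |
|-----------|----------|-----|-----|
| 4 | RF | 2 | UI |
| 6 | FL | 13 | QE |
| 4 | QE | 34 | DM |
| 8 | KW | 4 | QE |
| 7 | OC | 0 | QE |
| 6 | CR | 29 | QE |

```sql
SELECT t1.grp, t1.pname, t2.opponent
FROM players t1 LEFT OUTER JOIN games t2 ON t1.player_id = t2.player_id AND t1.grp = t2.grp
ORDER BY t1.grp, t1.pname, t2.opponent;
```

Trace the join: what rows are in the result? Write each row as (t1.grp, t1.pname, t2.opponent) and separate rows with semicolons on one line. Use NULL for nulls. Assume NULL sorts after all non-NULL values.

(DM, Pia, NULL); (DM, Wendy, NULL); (NU, Bob, NULL); (QE, Omar, KW); (QE, Raj, NULL); (UI, Ken, NULL); (UI, Pia, NULL)

LEFT JOIN keeps every row from `players`; unmatched rows get NULL for `games`'s columns.
Matching on t1.player_id = t2.player_id AND t1.grp = t2.grp.
Matched pairs: 1; unmatched t1 rows kept: 6.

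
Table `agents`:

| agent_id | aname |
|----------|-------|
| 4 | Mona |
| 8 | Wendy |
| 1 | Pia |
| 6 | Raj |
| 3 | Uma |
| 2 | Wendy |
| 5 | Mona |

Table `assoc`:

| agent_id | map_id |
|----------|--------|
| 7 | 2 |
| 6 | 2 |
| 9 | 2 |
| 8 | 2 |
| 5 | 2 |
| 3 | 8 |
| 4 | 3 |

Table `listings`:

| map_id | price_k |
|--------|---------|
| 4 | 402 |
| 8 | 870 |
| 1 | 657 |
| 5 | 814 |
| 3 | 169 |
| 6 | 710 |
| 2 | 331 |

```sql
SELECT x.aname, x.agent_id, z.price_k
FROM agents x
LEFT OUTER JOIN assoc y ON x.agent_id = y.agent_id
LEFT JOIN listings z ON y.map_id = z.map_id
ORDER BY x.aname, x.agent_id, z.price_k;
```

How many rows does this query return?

7

Step 1 — x LEFT JOIN y on agent_id → 7 row(s).
Then LEFT JOIN `listings z` on map_id: each of those 7 rows is kept; rows whose y.map_id has no match in z get NULL for z's columns.
Result: 7 row(s).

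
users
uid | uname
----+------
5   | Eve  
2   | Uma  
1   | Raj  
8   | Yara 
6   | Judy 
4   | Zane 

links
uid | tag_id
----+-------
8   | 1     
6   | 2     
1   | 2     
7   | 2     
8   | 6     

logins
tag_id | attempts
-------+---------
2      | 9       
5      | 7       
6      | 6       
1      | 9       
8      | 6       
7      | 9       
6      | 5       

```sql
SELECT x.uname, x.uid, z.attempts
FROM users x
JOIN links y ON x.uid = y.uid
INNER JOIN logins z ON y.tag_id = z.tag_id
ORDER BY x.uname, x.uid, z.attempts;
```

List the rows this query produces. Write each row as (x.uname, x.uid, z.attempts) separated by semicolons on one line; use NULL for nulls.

(Judy, 6, 9); (Raj, 1, 9); (Yara, 8, 5); (Yara, 8, 6); (Yara, 8, 9)

Joins associate left-to-right: users INNER JOIN links on uid gives 4 intermediate row(s).
Then INNER JOIN `logins z` on tag_id: keep only rows whose y.tag_id appears in z.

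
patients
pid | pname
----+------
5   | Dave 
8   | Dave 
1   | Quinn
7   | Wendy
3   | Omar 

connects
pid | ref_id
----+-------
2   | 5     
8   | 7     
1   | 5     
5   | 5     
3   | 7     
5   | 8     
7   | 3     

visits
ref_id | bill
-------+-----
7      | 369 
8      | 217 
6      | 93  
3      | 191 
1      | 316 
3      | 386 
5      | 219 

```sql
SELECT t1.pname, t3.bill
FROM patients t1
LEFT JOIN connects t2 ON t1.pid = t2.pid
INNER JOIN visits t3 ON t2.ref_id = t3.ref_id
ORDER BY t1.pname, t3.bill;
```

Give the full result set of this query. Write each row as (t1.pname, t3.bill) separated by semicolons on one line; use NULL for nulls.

Step 1 — t1 LEFT JOIN t2 on pid → 6 row(s).
Then INNER JOIN `visits t3` on ref_id: keep only rows whose t2.ref_id appears in t3.

(Dave, 217); (Dave, 219); (Dave, 369); (Omar, 369); (Quinn, 219); (Wendy, 191); (Wendy, 386)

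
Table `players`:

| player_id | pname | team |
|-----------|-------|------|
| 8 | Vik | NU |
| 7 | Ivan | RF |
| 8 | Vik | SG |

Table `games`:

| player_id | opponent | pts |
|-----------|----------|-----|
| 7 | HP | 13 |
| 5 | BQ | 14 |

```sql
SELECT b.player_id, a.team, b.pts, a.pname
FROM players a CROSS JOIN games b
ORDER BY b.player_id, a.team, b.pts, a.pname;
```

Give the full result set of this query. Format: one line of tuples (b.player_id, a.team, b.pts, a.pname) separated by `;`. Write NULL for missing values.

(5, NU, 14, Vik); (5, RF, 14, Ivan); (5, SG, 14, Vik); (7, NU, 13, Vik); (7, RF, 13, Ivan); (7, SG, 13, Vik)

CROSS JOIN pairs every row of `players` with every row of `games`: 3 × 2 = 6 rows.
After projecting and ordering:
b.player_id | a.team | b.pts | a.pname
5 | NU | 14 | Vik
5 | RF | 14 | Ivan
5 | SG | 14 | Vik
7 | NU | 13 | Vik
7 | RF | 13 | Ivan
7 | SG | 13 | Vik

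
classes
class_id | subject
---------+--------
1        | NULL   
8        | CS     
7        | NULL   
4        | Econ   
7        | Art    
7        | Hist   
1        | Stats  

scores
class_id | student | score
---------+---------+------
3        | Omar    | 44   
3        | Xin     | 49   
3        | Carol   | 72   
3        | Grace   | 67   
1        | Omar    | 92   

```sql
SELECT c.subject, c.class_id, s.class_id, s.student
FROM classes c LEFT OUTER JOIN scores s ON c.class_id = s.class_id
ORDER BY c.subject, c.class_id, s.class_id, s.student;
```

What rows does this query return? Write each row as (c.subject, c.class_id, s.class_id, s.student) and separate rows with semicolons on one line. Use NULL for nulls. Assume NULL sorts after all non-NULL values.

LEFT JOIN keeps every row from `classes`; unmatched rows get NULL for `scores`'s columns.
Matching on c.class_id = s.class_id.
- class_id=1: 1 matching s row(s), so 1 row(s) emitted.
- class_id=8: no s row matches, row kept with s columns NULL.
- class_id=7: no s row matches, row kept with s columns NULL.
- class_id=4: no s row matches, row kept with s columns NULL.
- class_id=7: no s row matches, row kept with s columns NULL.
- class_id=7: no s row matches, row kept with s columns NULL.
- class_id=1: 1 matching s row(s), so 1 row(s) emitted.
After projecting and ordering:
c.subject | c.class_id | s.class_id | s.student
Art | 7 | NULL | NULL
CS | 8 | NULL | NULL
Econ | 4 | NULL | NULL
Hist | 7 | NULL | NULL
Stats | 1 | 1 | Omar
NULL | 1 | 1 | Omar
NULL | 7 | NULL | NULL

(Art, 7, NULL, NULL); (CS, 8, NULL, NULL); (Econ, 4, NULL, NULL); (Hist, 7, NULL, NULL); (Stats, 1, 1, Omar); (NULL, 1, 1, Omar); (NULL, 7, NULL, NULL)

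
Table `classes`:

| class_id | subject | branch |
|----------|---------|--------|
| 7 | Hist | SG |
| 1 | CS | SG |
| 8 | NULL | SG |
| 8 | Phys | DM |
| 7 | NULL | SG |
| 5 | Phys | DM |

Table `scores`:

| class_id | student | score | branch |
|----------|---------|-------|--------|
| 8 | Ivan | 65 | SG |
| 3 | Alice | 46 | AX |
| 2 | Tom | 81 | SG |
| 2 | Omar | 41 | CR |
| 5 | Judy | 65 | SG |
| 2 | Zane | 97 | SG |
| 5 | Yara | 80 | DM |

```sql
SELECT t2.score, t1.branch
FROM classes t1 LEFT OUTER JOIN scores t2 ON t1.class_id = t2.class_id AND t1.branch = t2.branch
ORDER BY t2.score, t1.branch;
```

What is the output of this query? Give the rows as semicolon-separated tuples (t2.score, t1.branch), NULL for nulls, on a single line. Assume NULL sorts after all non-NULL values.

(65, SG); (80, DM); (NULL, DM); (NULL, SG); (NULL, SG); (NULL, SG)

LEFT JOIN keeps every row from `classes`; unmatched rows get NULL for `scores`'s columns.
Matching on t1.class_id = t2.class_id AND t1.branch = t2.branch.
Matched pairs: 2; unmatched t1 rows kept: 4.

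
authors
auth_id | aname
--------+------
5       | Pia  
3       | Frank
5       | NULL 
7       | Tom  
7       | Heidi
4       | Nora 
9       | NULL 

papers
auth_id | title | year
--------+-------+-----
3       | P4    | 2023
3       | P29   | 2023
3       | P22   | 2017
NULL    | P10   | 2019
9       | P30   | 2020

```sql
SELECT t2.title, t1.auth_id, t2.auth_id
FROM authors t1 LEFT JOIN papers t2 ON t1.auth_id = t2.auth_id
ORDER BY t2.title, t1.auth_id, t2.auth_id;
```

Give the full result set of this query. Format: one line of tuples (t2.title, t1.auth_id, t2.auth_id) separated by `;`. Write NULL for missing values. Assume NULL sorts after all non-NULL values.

(P22, 3, 3); (P29, 3, 3); (P30, 9, 9); (P4, 3, 3); (NULL, 4, NULL); (NULL, 5, NULL); (NULL, 5, NULL); (NULL, 7, NULL); (NULL, 7, NULL)

LEFT JOIN keeps every row from `authors`; unmatched rows get NULL for `papers`'s columns.
Matching on t1.auth_id = t2.auth_id. A NULL in a compared column never satisfies the condition.
Matched pairs: 4; unmatched t1 rows kept: 5.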